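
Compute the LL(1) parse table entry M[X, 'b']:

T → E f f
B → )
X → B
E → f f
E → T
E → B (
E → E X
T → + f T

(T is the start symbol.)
Empty (error entry)

To find M[X, 'b'], we find productions for X where 'b' is in the predict set (PREDICT(N → α) = (FIRST(α) \ {ε}) ∪ (FOLLOW(N) if α ⇒* ε)).

Relevant sets:
  FIRST(B) = { ')' }

X → B: PREDICT = { ')' }

M[X, 'b'] is empty (no production applies)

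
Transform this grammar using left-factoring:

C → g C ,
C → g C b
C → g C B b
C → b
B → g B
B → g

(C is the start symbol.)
C → g C C'
C' → ,
C' → b
C' → B b
C → b
B → g B'
B' → B
B' → ε

Left-factoring transforms A → αβ₁ | αβ₂ into A → αA' and A' → β₁ | β₂
(α is the longest common prefix among the alternatives). Repeat until
no nonterminal has two alternatives with a common prefix.

Round 1: C has alternatives sharing prefix 'g C'. Introduce C': C → g C C'
  Add: C' → ,
  Add: C' → b
  Add: C' → B b

Round 2: B has alternatives sharing prefix 'g'. Introduce B': B → g B'
  Add: B' → B
  Add: B' → ε

No remaining common prefixes — done.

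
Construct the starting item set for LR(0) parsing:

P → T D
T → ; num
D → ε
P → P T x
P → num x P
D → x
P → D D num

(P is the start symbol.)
First, augment the grammar with P' → P
I₀ = CLOSURE({ [P' → . P] }):
  [P' → . P] has the dot before P: add [P → . T D], [P → . P T x], [P → . num x P], [P → . D D num]
  [P → . T D] has the dot before T: add [T → . ; num]
  [P → . D D num] has the dot before D: add [D → .], [D → . x]
No further items can be added.

I₀ = { [D → . x], [D → .], [P → . D D num], [P → . P T x], [P → . T D], [P → . num x P], [P' → . P], [T → . ; num] }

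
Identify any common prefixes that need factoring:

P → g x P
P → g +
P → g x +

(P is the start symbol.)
Left-factoring is needed when two productions for the same non-terminal
share a common prefix on the right-hand side.

Productions for P:
  P → g x P
  P → g +
  P → g x +

Found common prefix 'g' in productions for P

Answer: Yes, P has productions with common prefix 'g'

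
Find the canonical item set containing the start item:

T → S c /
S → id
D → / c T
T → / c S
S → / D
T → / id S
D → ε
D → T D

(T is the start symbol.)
{ [S → . / D], [S → . id], [T → . / c S], [T → . / id S], [T → . S c /], [T' → . T] }

First, augment the grammar with T' → T
I₀ = CLOSURE({ [T' → . T] }):
  [T' → . T] has the dot before T: add [T → . S c /], [T → . / c S], [T → . / id S]
  [T → . S c /] has the dot before S: add [S → . id], [S → . / D]
No further items can be added.

I₀ = { [S → . / D], [S → . id], [T → . / c S], [T → . / id S], [T → . S c /], [T' → . T] }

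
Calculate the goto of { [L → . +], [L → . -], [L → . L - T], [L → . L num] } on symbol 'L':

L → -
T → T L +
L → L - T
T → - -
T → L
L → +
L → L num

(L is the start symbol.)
GOTO(I, 'L') = CLOSURE({ [A → αX.β] : [A → α.Xβ] ∈ I, X = 'L' })

Items with dot before 'L', with the dot advanced:
  [L → . L - T] → [L → L . - T]
  [L → . L num] → [L → L . num]
Closure adds nothing (no advanced item has the dot before a non-terminal).

GOTO = { [L → L . - T], [L → L . num] }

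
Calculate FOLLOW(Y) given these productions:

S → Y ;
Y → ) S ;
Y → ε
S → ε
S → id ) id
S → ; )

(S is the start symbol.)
{ ';' }

To compute FOLLOW(Y), find every occurrence of Y on a right-hand side N → α Y β: add FIRST(β) \ {ε}, and if β is empty or nullable also add FOLLOW(N). Iterate to a fixed point.

In S → Y ;: Y is followed by ';', add FIRST(';') \ {ε} = { ';' }

Taking the union: FOLLOW(Y) = { ';' }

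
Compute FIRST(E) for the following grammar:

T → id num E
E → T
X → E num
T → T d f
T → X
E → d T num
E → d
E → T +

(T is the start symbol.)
{ 'd', 'id' }

FIRST sets of the other non-terminals involved (by the same procedure, iterated to a fixed point):
  FIRST(T) = { 'd', 'id' }

From E → T:
  - T is a non-terminal: add FIRST(T) \ {ε} = { 'd', 'id' }
    T is not nullable, so stop
From E → d T num:
  - d is a terminal: add 'd' and stop
From E → d:
  - d is a terminal: add 'd' and stop
From E → T +:
  - T is a non-terminal: add FIRST(T) \ {ε} = { 'd', 'id' }
    T is not nullable, so stop

Collecting: FIRST(E) = { 'd', 'id' }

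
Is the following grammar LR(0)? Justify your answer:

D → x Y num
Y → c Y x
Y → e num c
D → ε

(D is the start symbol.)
A grammar is LR(0) if no state in the canonical LR(0) collection has:
  - both a shift item (dot before a terminal) and a complete item (shift-reduce conflict), or
  - two or more complete items (reduce-reduce conflict; the accept item [D' → D .] counts as a complete item here).

Augment with D' → D and build the canonical LR(0) collection (I0 = CLOSURE({[D' → . D]}), then GOTO on every symbol after a dot until no new states appear). It has 11 states:
  I0: { [D → . x Y num], [D → .], [D' → . D] }  — shift, reduce
  I1: { [D' → D .] }  — accept
  I2: { [D → x . Y num], [Y → . c Y x], [Y → . e num c] }  — shift
  I3: { [D → x Y . num] }  — shift
  I4: { [Y → . c Y x], [Y → . e num c], [Y → c . Y x] }  — shift
  I5: { [Y → e . num c] }  — shift
  I6: { [Y → e num . c] }  — shift
  I7: { [Y → e num c .] }  — reduce
  I8: { [Y → c Y . x] }  — shift
  I9: { [Y → c Y x .] }  — reduce
  I10: { [D → x Y num .] }  — reduce

Conflict in state I0:
  Shift-reduce conflict between [D → .] and [D → . x Y num]
So the grammar is NOT LR(0).

Answer: No. Shift-reduce conflict between [D → .] and [D → . x Y num]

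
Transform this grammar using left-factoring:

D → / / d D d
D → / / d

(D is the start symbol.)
Left-factoring transforms A → αβ₁ | αβ₂ into A → αA' and A' → β₁ | β₂
(α is the longest common prefix among the alternatives). Repeat until
no nonterminal has two alternatives with a common prefix.

Round 1: D has alternatives sharing prefix '/ / d'. Introduce D': D → / / d D'
  Add: D' → D d
  Add: D' → ε

No remaining common prefixes — done.

Resulting grammar:
D → / / d D'
D' → D d
D' → ε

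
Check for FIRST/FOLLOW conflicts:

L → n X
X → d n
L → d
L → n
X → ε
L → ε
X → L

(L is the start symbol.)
A FIRST/FOLLOW conflict occurs when a non-terminal N has a nullable alternative N → β (β ⇒* ε) and another alternative N → α with FIRST(α) ∩ FOLLOW(N) ≠ ∅: on such a lookahead the parser cannot decide between expanding α and letting N vanish via β.

Nullable non-terminals: L, X.
FIRST sets used below: FIRST(L) = { 'd', 'n', ε }

L: nullable alternative(s) L → ε; FOLLOW(L) = { $ }
  L → n X: FIRST \ {ε} = { 'n' } — disjoint from FOLLOW(L)
  L → d: FIRST \ {ε} = { 'd' } — disjoint from FOLLOW(L)
  L → n: FIRST \ {ε} = { 'n' } — disjoint from FOLLOW(L)
  L → ε: FIRST \ {ε} = { } — this is the only nullable alternative, skip

X: nullable alternative(s) X → ε, X → L; FOLLOW(X) = { $ }
  X → d n: FIRST \ {ε} = { 'd' } — disjoint from FOLLOW(X)
  X → ε: FIRST \ {ε} = { } — disjoint from FOLLOW(X)
  X → L: FIRST \ {ε} = { 'd', 'n' } — disjoint from FOLLOW(X)

No FIRST/FOLLOW conflicts found.

Answer: No FIRST/FOLLOW conflicts.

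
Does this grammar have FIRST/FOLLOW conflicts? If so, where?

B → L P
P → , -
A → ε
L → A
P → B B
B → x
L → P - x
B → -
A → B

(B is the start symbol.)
Yes. A → B with FOLLOW(A) on { ',', '-', 'x' }; L → P '-' x with FOLLOW(L) on { ',', '-', 'x' }

A FIRST/FOLLOW conflict occurs when a non-terminal N has a nullable alternative N → β (β ⇒* ε) and another alternative N → α with FIRST(α) ∩ FOLLOW(N) ≠ ∅: on such a lookahead the parser cannot decide between expanding α and letting N vanish via β.

Nullable non-terminals: A, L.
FIRST sets used below: FIRST(B) = { ',', '-', 'x' }, FIRST(A) = { ',', '-', 'x', ε }, FIRST(P) = { ',', '-', 'x' }

A: nullable alternative(s) A → ε; FOLLOW(A) = { ',', '-', 'x' }
  A → ε: FIRST \ {ε} = { } — this is the only nullable alternative, skip
  A → B: FIRST \ {ε} = { ',', '-', 'x' } — overlaps FOLLOW(A) on { ',', '-', 'x' }: CONFLICT

L: nullable alternative(s) L → A; FOLLOW(L) = { ',', '-', 'x' }
  L → A: FIRST \ {ε} = { ',', '-', 'x' } — this is the only nullable alternative, skip
  L → P - x: FIRST \ {ε} = { ',', '-', 'x' } — overlaps FOLLOW(L) on { ',', '-', 'x' }: CONFLICT

B, P have no nullable alternative, so no FIRST/FOLLOW check is needed there.

So the grammar has 2 FIRST/FOLLOW conflicts (marked CONFLICT above).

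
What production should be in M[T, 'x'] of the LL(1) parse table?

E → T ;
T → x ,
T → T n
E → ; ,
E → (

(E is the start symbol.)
To find M[T, 'x'], we find productions for T where 'x' is in the predict set (PREDICT(N → α) = (FIRST(α) \ {ε}) ∪ (FOLLOW(N) if α ⇒* ε)).

Relevant sets:
  FIRST(T) = { 'x' }

T → x ,: PREDICT = { 'x' }
  'x' is in predict set, so this production goes in M[T, 'x']
T → T n: PREDICT = { 'x' }
  'x' is in predict set, so this production goes in M[T, 'x']

M[T, 'x'] = T → x ,, T → T n  (a multiply-defined cell — the grammar is not LL(1))

Answer: T → x ,, T → T n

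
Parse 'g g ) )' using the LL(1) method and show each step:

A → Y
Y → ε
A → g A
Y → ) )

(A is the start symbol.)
Stack is shown with the top on the left.

Stack  Input      Action
------------------------
A $    g g ) ) $  output A → g A
g A $  g g ) ) $  match 'g'
A $    g ) ) $    output A → g A
g A $  g ) ) $    match 'g'
A $    ) ) $      output A → Y
Y $    ) ) $      output Y → ) )
) ) $  ) ) $      match ')'
) $    ) $        match ')'
$      $          accept

The string is accepted.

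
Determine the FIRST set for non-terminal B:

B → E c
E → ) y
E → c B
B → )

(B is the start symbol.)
{ ')', 'c' }

To compute FIRST(B), examine every production with B on the left-hand side, reading each right-hand side left to right until a non-nullable symbol is reached.

FIRST sets of the other non-terminals involved (by the same procedure, iterated to a fixed point):
  FIRST(E) = { ')', 'c' }

From B → E c:
  - E is a non-terminal: add FIRST(E) \ {ε} = { ')', 'c' }
    E is not nullable, so stop
From B → ):
  - ')' is a terminal: add ')' and stop

Collecting: FIRST(B) = { ')', 'c' }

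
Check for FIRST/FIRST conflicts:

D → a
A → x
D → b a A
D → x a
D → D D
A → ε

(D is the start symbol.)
Yes. D → a / D → D D on { 'a' }; D → b a A / D → D D on { 'b' }; D → x a / D → D D on { 'x' }

A FIRST/FIRST conflict occurs when two productions N → α and N → β for the same non-terminal have FIRST(α) ∩ FIRST(β) ≠ ∅ (with ε ∈ FIRST of a nullable right-hand side, so two nullable alternatives also conflict).

FIRST sets of the non-terminals at (or reachable through a nullable prefix from) the front of some alternative:
  FIRST(D) = { 'a', 'b', 'x' }

Productions for D:
  D → a: FIRST = { 'a' }
  D → b a A: FIRST = { 'b' }
  D → x a: FIRST = { 'x' }
  D → D D: FIRST = { 'a', 'b', 'x' }
Productions for A:
  A → x: FIRST = { 'x' }
  A → ε: FIRST = { ε }

Conflict for D: D → a and D → D D
  Overlap: { 'a' }
Conflict for D: D → b a A and D → D D
  Overlap: { 'b' }
Conflict for D: D → x a and D → D D
  Overlap: { 'x' }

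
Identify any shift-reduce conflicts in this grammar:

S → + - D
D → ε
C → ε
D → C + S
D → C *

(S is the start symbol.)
Augment with S' → S and build the canonical LR(0) collection (I0 = CLOSURE({[S' → . S]}), then GOTO on every symbol after a dot until no new states appear). It has 9 states:
  I0: { [S → . + - D], [S' → . S] }  — shift
  I1: { [S → + . - D] }  — shift
  I2: { [S' → S .] }  — accept
  I3: { [C → .], [D → . C *], [D → . C + S], [D → .], [S → + - . D] }  — 2 reduces
  I4: { [D → C . *], [D → C . + S] }  — shift
  I5: { [S → + - D .] }  — reduce
  I6: { [D → C * .] }  — reduce
  I7: { [D → C + . S], [S → . + - D] }  — shift
  I8: { [D → C + S .] }  — reduce

No state contains both a complete item and a shift item.

Answer: No shift-reduce conflicts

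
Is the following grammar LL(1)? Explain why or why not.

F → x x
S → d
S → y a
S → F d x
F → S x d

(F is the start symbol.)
No. Predict set conflict for F: { 'x' }

Relevant sets:
  FIRST(S) = { 'd', 'x', 'y' }
  FIRST(F) = { 'd', 'x', 'y' }

For F:
  PREDICT(F → x x) = { 'x' }
  PREDICT(F → S x d) = { 'd', 'x', 'y' }
For S:
  PREDICT(S → d) = { 'd' }
  PREDICT(S → y a) = { 'y' }
  PREDICT(S → F d x) = { 'd', 'x', 'y' }

Conflict found: Predict set conflict for F: { 'x' }
The grammar is NOT LL(1).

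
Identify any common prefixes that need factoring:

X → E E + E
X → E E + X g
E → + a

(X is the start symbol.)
Left-factoring is needed when two productions for the same non-terminal
share a common prefix on the right-hand side.

Productions for X:
  X → E E + E
  X → E E + X g

Found common prefix 'E E +' in productions for X

Answer: Yes, X has productions with common prefix 'E E +'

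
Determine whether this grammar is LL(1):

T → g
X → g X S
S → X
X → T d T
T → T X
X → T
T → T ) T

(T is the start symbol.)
No. Predict set conflict for T: { 'g' }

A grammar is LL(1) if for each non-terminal N with multiple productions, the predict sets of those productions are pairwise disjoint, where PREDICT(N → α) = (FIRST(α) \ {ε}) ∪ (FOLLOW(N) if α ⇒* ε).

Relevant sets:
  FIRST(T) = { 'g' }

For T:
  PREDICT(T → g) = { 'g' }
  PREDICT(T → T X) = { 'g' }
  PREDICT(T → T ')' T) = { 'g' }
For X:
  PREDICT(X → g X S) = { 'g' }
  PREDICT(X → T d T) = { 'g' }
  PREDICT(X → T) = { 'g' }
S has a single production, so nothing to check there.

Conflict found: Predict set conflict for T: { 'g' }
The grammar is NOT LL(1).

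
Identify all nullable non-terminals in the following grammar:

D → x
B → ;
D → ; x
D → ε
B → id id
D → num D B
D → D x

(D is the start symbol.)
ε-productions: D → ε
So D is immediately nullable.
No further non-terminal can be added: every production for the remaining non-terminals contains a terminal or a non-nullable non-terminal.
Nullable = { 'D' }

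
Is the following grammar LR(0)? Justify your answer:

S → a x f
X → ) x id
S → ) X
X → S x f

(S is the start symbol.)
Yes, the grammar is LR(0)

Augment with S' → S and build the canonical LR(0) collection (I0 = CLOSURE({[S' → . S]}), then GOTO on every symbol after a dot until no new states appear). It has 13 states:
  I0: { [S → . ) X], [S → . a x f], [S' → . S] }  — shift
  I1: { [S → ) . X], [S → . ) X], [S → . a x f], [X → . ) x id], [X → . S x f] }  — shift
  I2: { [S' → S .] }  — accept
  I3: { [S → a . x f] }  — shift
  I4: { [S → a x . f] }  — shift
  I5: { [S → a x f .] }  — reduce
  I6: { [S → ) . X], [S → . ) X], [S → . a x f], [X → ) . x id], [X → . ) x id], [X → . S x f] }  — shift
  I7: { [X → S . x f] }  — shift
  I8: { [S → ) X .] }  — reduce
  I9: { [X → S x . f] }  — shift
  I10: { [X → S x f .] }  — reduce
  I11: { [X → ) x . id] }  — shift
  I12: { [X → ) x id .] }  — reduce

Every state is either a pure shift/goto state or contains exactly one complete item and nothing to shift — no conflicts. The grammar is LR(0).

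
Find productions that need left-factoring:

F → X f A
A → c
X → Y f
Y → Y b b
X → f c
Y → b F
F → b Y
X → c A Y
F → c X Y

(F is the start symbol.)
Left-factoring is needed when two productions for the same non-terminal
share a common prefix on the right-hand side.

Productions for F:
  F → X f A
  F → b Y
  F → c X Y
Productions for X:
  X → Y f
  X → f c
  X → c A Y
Productions for Y:
  Y → Y b b
  Y → b F

No common prefixes found.

Answer: No, left-factoring is not needed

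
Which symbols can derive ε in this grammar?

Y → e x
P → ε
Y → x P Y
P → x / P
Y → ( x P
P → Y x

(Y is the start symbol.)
{ 'P' }

A non-terminal is nullable if it can derive ε (the empty string): either it has an ε-production, or it has a production whose right-hand side consists entirely of nullable non-terminals.

ε-productions: P → ε
So P is immediately nullable.
No further non-terminal can be added: every production for the remaining non-terminals contains a terminal or a non-nullable non-terminal.
Nullable = { 'P' }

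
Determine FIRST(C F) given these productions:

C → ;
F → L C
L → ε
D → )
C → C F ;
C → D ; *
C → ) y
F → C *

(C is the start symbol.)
FIRST sets of the non-terminals involved (from the grammar, by fixed-point iteration):
  FIRST(C) = { ')', ';' }

To compute FIRST(C F), process the symbols left to right:
Symbol C is a non-terminal. Add FIRST(C) \ {ε} = { ')', ';' }
C is not nullable (ε ∉ FIRST(C)), so stop here.
FIRST(C F) = { ')', ';' }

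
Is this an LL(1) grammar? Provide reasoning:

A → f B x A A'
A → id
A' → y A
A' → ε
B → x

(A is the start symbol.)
Relevant sets:
  FOLLOW(A') = { $, 'y' }

For A:
  PREDICT(A → f B x A A') = { 'f' }
  PREDICT(A → id) = { 'id' }
For A':
  PREDICT(A' → y A) = { 'y' }
  PREDICT(A' → ε) = { $, 'y' }
B has a single production, so nothing to check there.

Conflict found: Predict set conflict for A': { 'y' }
The grammar is NOT LL(1).

Answer: No. Predict set conflict for A': { 'y' }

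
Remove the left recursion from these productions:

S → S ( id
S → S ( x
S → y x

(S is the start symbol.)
S → y x S'
S' → ( id S'
S' → ( x S'
S' → ε

S is directly left-recursive. The standard transformation for
  A → A α₁ | ... | A α_m | β₁ | ... | β_n
is
  A  → β₁ A' | ... | β_n A'
  A' → α₁ A' | ... | α_m A' | ε

S → y x becomes S → y x S'
S → S ( id becomes S' → ( id S'
S → S ( x becomes S' → ( x S'
Add S' → ε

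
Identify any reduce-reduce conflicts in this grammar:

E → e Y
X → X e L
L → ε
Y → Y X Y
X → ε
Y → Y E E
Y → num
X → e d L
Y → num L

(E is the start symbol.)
Yes — I3: [E → e Y .] vs [X → .]; I4: [L → .] vs [Y → num .]; I11: [X → .] vs [Y → Y X Y .]

A reduce-reduce conflict occurs when an LR(0) state has two complete items [A → α .] and [B → β .] — both call for a reduction, and with no lookahead the parser cannot choose between them.

Augment with E' → E and build the canonical LR(0) collection (I0 = CLOSURE({[E' → . E]}), then GOTO on every symbol after a dot until no new states appear). It has 15 states:
  I0: { [E → . e Y], [E' → . E] }  — shift
  I1: { [E' → E .] }  — accept
  I2: { [E → e . Y], [Y → . Y E E], [Y → . Y X Y], [Y → . num L], [Y → . num] }  — shift
  I3: { [E → . e Y], [E → e Y .], [X → . X e L], [X → . e d L], [X → .], [Y → Y . E E], [Y → Y . X Y] }  — shift, 2 reduces
  I4: { [L → .], [Y → num . L], [Y → num .] }  — 2 reduces
  I5: { [Y → num L .] }  — reduce
  I6: { [E → . e Y], [Y → Y E . E] }  — shift
  I7: { [X → X . e L], [Y → . Y E E], [Y → . Y X Y], [Y → . num L], [Y → . num], [Y → Y X . Y] }  — shift
  I8: { [E → e . Y], [X → e . d L], [Y → . Y E E], [Y → . Y X Y], [Y → . num L], [Y → . num] }  — shift
  I9: { [L → .], [X → e d . L] }  — reduce
  I10: { [X → e d L .] }  — reduce
  I11: { [E → . e Y], [X → . X e L], [X → . e d L], [X → .], [Y → Y . E E], [Y → Y . X Y], [Y → Y X Y .] }  — shift, 2 reduces
  I12: { [L → .], [X → X e . L] }  — reduce
  I13: { [X → X e L .] }  — reduce
  I14: { [Y → Y E E .] }  — reduce

I3 contains complete items [E → e Y .], [X → .] — reduce-reduce conflict.
I4 contains complete items [L → .], [Y → num .] — reduce-reduce conflict.
I11 contains complete items [X → .], [Y → Y X Y .] — reduce-reduce conflict.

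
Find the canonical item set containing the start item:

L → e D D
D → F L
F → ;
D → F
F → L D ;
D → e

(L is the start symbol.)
First, augment the grammar with L' → L
I₀ = CLOSURE({ [L' → . L] }):
  [L' → . L] has the dot before L: add [L → . e D D]
No further items can be added.

I₀ = { [L → . e D D], [L' → . L] }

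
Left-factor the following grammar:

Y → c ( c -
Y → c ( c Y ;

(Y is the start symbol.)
Y → c ( c Y'
Y' → -
Y' → Y ;

Left-factoring transforms A → αβ₁ | αβ₂ into A → αA' and A' → β₁ | β₂
(α is the longest common prefix among the alternatives). Repeat until
no nonterminal has two alternatives with a common prefix.

Round 1: Y has alternatives sharing prefix 'c ( c'. Introduce Y': Y → c ( c Y'
  Add: Y' → -
  Add: Y' → Y ;

No remaining common prefixes — done.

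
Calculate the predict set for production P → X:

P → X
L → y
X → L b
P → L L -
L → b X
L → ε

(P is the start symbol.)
PREDICT(P → X) = (FIRST(RHS) \ {ε}) ∪ (FOLLOW(P) if ε ∈ FIRST(RHS), i.e. RHS ⇒* ε)
FIRST(X) = { 'b', 'y' }
FIRST(X) = { 'b', 'y' }
ε ∉ FIRST(X), so FOLLOW(P) is not added.
PREDICT(P → X) = { 'b', 'y' }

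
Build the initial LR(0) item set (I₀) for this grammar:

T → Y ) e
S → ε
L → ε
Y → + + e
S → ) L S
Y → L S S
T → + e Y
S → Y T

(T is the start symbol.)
First, augment the grammar with T' → T
I₀ = CLOSURE({ [T' → . T] }):
  [T' → . T] has the dot before T: add [T → . Y ) e], [T → . + e Y]
  [T → . Y ) e] has the dot before Y: add [Y → . + + e], [Y → . L S S]
  [Y → . L S S] has the dot before L: add [L → .]
No further items can be added.

I₀ = { [L → .], [T → . + e Y], [T → . Y ) e], [T' → . T], [Y → . + + e], [Y → . L S S] }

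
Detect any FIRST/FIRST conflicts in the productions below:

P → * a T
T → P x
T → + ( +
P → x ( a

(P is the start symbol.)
FIRST sets of the non-terminals at (or reachable through a nullable prefix from) the front of some alternative:
  FIRST(P) = { '*', 'x' }

Productions for P:
  P → * a T: FIRST = { '*' }
  P → x ( a: FIRST = { 'x' }
Productions for T:
  T → P x: FIRST = { '*', 'x' }
  T → + ( +: FIRST = { '+' }

All alternatives of each non-terminal have pairwise disjoint FIRST sets.

Answer: No FIRST/FIRST conflicts.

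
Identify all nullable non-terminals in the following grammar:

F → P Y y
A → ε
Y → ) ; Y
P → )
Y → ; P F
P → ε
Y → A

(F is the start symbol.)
A non-terminal is nullable if it can derive ε (the empty string): either it has an ε-production, or it has a production whose right-hand side consists entirely of nullable non-terminals.

ε-productions: A → ε, P → ε
So A, P are immediately nullable.
Y → A: every symbol on the right is nullable, so Y is nullable too.
No further non-terminal can be added: every production for the remaining non-terminals contains a terminal or a non-nullable non-terminal.
Nullable = { 'A', 'P', 'Y' }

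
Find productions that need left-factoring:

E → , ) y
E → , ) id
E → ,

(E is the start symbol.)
Yes, E has productions with common prefix ','

Left-factoring is needed when two productions for the same non-terminal
share a common prefix on the right-hand side.

Productions for E:
  E → , ) y
  E → , ) id
  E → ,

Found common prefix ',' in productions for E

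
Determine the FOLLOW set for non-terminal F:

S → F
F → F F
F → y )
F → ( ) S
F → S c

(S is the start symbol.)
To compute FOLLOW(F), find every occurrence of F on a right-hand side N → α F β: add FIRST(β) \ {ε}, and if β is empty or nullable also add FOLLOW(N). Iterate to a fixed point.

In S → F: F is at the end, add FOLLOW(S)
In F → F F: F is followed by F, add FIRST(F) \ {ε} = { '(', 'y' }
In F → F F: F is at the end; this adds FOLLOW(F) to itself — nothing new

The FOLLOW sets referred to above (computed the same way, to a fixed point):
  FOLLOW(S) = { $, '(', 'c', 'y' }

Taking the union: FOLLOW(F) = { $, '(', 'c', 'y' }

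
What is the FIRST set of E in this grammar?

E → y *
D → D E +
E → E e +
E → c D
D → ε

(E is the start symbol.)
To compute FIRST(E), examine every production with E on the left-hand side, reading each right-hand side left to right until a non-nullable symbol is reached.

From E → y *:
  - y is a terminal: add 'y' and stop
From E → E e +:
  - E is the symbol being defined: contributes nothing new
    E is not nullable, so stop
From E → c D:
  - c is a terminal: add 'c' and stop

Collecting: FIRST(E) = { 'c', 'y' }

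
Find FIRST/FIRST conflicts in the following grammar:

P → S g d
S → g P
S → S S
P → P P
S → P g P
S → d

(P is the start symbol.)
Yes. P → S g d / P → P P on { 'd', 'g' }; S → g P / S → S S on { 'g' }; S → g P / S → P g P on { 'g' }; S → S S / S → P g P on { 'd', 'g' }; S → S S / S → d on { 'd' }; S → P g P / S → d on { 'd' }

A FIRST/FIRST conflict occurs when two productions N → α and N → β for the same non-terminal have FIRST(α) ∩ FIRST(β) ≠ ∅ (with ε ∈ FIRST of a nullable right-hand side, so two nullable alternatives also conflict).

FIRST sets of the non-terminals at (or reachable through a nullable prefix from) the front of some alternative:
  FIRST(S) = { 'd', 'g' }
  FIRST(P) = { 'd', 'g' }

Productions for P:
  P → S g d: FIRST = { 'd', 'g' }
  P → P P: FIRST = { 'd', 'g' }
Productions for S:
  S → g P: FIRST = { 'g' }
  S → S S: FIRST = { 'd', 'g' }
  S → P g P: FIRST = { 'd', 'g' }
  S → d: FIRST = { 'd' }

Conflict for P: P → S g d and P → P P
  Overlap: { 'd', 'g' }
Conflict for S: S → g P and S → S S
  Overlap: { 'g' }
Conflict for S: S → g P and S → P g P
  Overlap: { 'g' }
Conflict for S: S → S S and S → P g P
  Overlap: { 'd', 'g' }
Conflict for S: S → S S and S → d
  Overlap: { 'd' }
Conflict for S: S → P g P and S → d
  Overlap: { 'd' }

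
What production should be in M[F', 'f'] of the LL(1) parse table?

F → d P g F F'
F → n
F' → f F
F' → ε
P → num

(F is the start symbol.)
F' → f F, F' → ε

To find M[F', 'f'], we find productions for F' where 'f' is in the predict set (PREDICT(N → α) = (FIRST(α) \ {ε}) ∪ (FOLLOW(N) if α ⇒* ε)).

Relevant sets:
  FOLLOW(F') = { $, 'f' }

F' → f F: PREDICT = { 'f' }
  'f' is in predict set, so this production goes in M[F', 'f']
F' → ε: PREDICT = { $, 'f' }
  'f' is in predict set, so this production goes in M[F', 'f']

M[F', 'f'] = F' → f F, F' → ε  (a multiply-defined cell — the grammar is not LL(1))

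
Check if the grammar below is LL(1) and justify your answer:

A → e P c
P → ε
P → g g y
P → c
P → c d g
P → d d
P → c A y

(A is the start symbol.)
No. Predict set conflict for P: { 'c' }

A grammar is LL(1) if for each non-terminal N with multiple productions, the predict sets of those productions are pairwise disjoint, where PREDICT(N → α) = (FIRST(α) \ {ε}) ∪ (FOLLOW(N) if α ⇒* ε).

Relevant sets:
  FOLLOW(P) = { 'c' }

For P:
  PREDICT(P → ε) = { 'c' }
  PREDICT(P → g g y) = { 'g' }
  PREDICT(P → c) = { 'c' }
  PREDICT(P → c d g) = { 'c' }
  PREDICT(P → d d) = { 'd' }
  PREDICT(P → c A y) = { 'c' }
A has a single production, so nothing to check there.

Conflict found: Predict set conflict for P: { 'c' }
The grammar is NOT LL(1).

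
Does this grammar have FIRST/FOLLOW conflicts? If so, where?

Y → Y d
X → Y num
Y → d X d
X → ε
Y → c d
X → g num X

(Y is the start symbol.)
A FIRST/FOLLOW conflict occurs when a non-terminal N has a nullable alternative N → β (β ⇒* ε) and another alternative N → α with FIRST(α) ∩ FOLLOW(N) ≠ ∅: on such a lookahead the parser cannot decide between expanding α and letting N vanish via β.

Nullable non-terminals: X.
FIRST sets used below: FIRST(Y) = { 'c', 'd' }

X: nullable alternative(s) X → ε; FOLLOW(X) = { 'd' }
  X → Y num: FIRST \ {ε} = { 'c', 'd' } — overlaps FOLLOW(X) on { 'd' }: CONFLICT
  X → ε: FIRST \ {ε} = { } — this is the only nullable alternative, skip
  X → g num X: FIRST \ {ε} = { 'g' } — disjoint from FOLLOW(X)

Y has no nullable alternative, so no FIRST/FOLLOW check is needed there.

So the grammar has 1 FIRST/FOLLOW conflict (marked CONFLICT above).

Answer: Yes. X → Y num with FOLLOW(X) on { 'd' }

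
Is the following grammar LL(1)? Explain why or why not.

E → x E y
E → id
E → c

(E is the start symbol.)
For E:
  PREDICT(E → x E y) = { 'x' }
  PREDICT(E → id) = { 'id' }
  PREDICT(E → c) = { 'c' }

All predict sets are disjoint. The grammar IS LL(1).

Answer: Yes, the grammar is LL(1).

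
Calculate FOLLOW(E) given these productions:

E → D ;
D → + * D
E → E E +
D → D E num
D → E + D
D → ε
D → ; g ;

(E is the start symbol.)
{ $, '+', ';', 'num' }

To compute FOLLOW(E), find every occurrence of E on a right-hand side N → α E β: add FIRST(β) \ {ε}, and if β is empty or nullable also add FOLLOW(N). Iterate to a fixed point.

E is the start symbol, so $ ∈ FOLLOW(E).
In E → E E +: E is followed by E '+', add FIRST(E '+') \ {ε} = { '+', ';' }
In E → E E +: E is followed by '+', add FIRST('+') \ {ε} = { '+' }
In D → D E num: E is followed by num, add FIRST(num) \ {ε} = { 'num' }
In D → E + D: E is followed by '+' D, add FIRST('+' D) \ {ε} = { '+' }

Taking the union: FOLLOW(E) = { $, '+', ';', 'num' }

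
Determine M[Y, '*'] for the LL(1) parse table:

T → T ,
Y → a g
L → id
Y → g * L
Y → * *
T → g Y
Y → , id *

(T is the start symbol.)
Y → * *

To find M[Y, '*'], we find productions for Y where '*' is in the predict set (PREDICT(N → α) = (FIRST(α) \ {ε}) ∪ (FOLLOW(N) if α ⇒* ε)).

Y → a g: PREDICT = { 'a' }
Y → g * L: PREDICT = { 'g' }
Y → * *: PREDICT = { '*' }
  '*' is in predict set, so this production goes in M[Y, '*']
Y → , id *: PREDICT = { ',' }

M[Y, '*'] = Y → * *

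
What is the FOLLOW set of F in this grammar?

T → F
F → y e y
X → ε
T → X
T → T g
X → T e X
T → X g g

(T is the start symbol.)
{ $, 'e', 'g' }

In T → F: F is at the end, add FOLLOW(T)

The FOLLOW sets referred to above (computed the same way, to a fixed point):
  FOLLOW(T) = { $, 'e', 'g' }

Taking the union: FOLLOW(F) = { $, 'e', 'g' }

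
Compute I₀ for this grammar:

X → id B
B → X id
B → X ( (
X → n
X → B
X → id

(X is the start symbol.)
{ [B → . X ( (], [B → . X id], [X → . B], [X → . id B], [X → . id], [X → . n], [X' → . X] }

First, augment the grammar with X' → X
I₀ = CLOSURE({ [X' → . X] }):
  [X' → . X] has the dot before X: add [X → . id B], [X → . n], [X → . B], [X → . id]
  [X → . B] has the dot before B: add [B → . X id], [B → . X ( (]
No further items can be added.

I₀ = { [B → . X ( (], [B → . X id], [X → . B], [X → . id B], [X → . id], [X → . n], [X' → . X] }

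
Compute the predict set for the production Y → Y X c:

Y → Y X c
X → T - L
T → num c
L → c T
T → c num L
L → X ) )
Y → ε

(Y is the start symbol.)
PREDICT(Y → Y X c) = (FIRST(RHS) \ {ε}) ∪ (FOLLOW(Y) if ε ∈ FIRST(RHS), i.e. RHS ⇒* ε)
FIRST(Y) = { 'c', 'num', ε }
FIRST(X) = { 'c', 'num' }
FIRST(Y X c) = { 'c', 'num' }
ε ∉ FIRST(Y X c), so FOLLOW(Y) is not added.
PREDICT(Y → Y X c) = { 'c', 'num' }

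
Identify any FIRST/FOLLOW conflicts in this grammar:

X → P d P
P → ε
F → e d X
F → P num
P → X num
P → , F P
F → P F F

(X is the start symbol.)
Nullable non-terminals: P.
FIRST sets used below: FIRST(X) = { ',', 'd' }

P: nullable alternative(s) P → ε; FOLLOW(P) = { $, ',', 'd', 'e', 'num' }
  P → ε: FIRST \ {ε} = { } — this is the only nullable alternative, skip
  P → X num: FIRST \ {ε} = { ',', 'd' } — overlaps FOLLOW(P) on { ',', 'd' }: CONFLICT
  P → , F P: FIRST \ {ε} = { ',' } — overlaps FOLLOW(P) on { ',' }: CONFLICT

F, X have no nullable alternative, so no FIRST/FOLLOW check is needed there.

So the grammar has 2 FIRST/FOLLOW conflicts (marked CONFLICT above).

Answer: Yes. P → X num with FOLLOW(P) on { ',', 'd' }; P → ',' F P with FOLLOW(P) on { ',' }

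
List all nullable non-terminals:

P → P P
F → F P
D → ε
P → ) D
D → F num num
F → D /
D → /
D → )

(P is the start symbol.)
A non-terminal is nullable if it can derive ε (the empty string): either it has an ε-production, or it has a production whose right-hand side consists entirely of nullable non-terminals.

ε-productions: D → ε
So D is immediately nullable.
No further non-terminal can be added: every production for the remaining non-terminals contains a terminal or a non-nullable non-terminal.
Nullable = { 'D' }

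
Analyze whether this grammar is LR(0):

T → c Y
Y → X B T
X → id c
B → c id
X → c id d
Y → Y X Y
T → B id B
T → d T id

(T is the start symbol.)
A grammar is LR(0) if no state in the canonical LR(0) collection has:
  - both a shift item (dot before a terminal) and a complete item (shift-reduce conflict), or
  - two or more complete items (reduce-reduce conflict; the accept item [T' → T .] counts as a complete item here).

Augment with T' → T and build the canonical LR(0) collection (I0 = CLOSURE({[T' → . T]}), then GOTO on every symbol after a dot until no new states appear). It has 23 states:
  I0: { [B → . c id], [T → . B id B], [T → . c Y], [T → . d T id], [T' → . T] }  — shift
  I1: { [T → B . id B] }  — shift
  I2: { [T' → T .] }  — accept
  I3: { [B → c . id], [T → c . Y], [X → . c id d], [X → . id c], [Y → . X B T], [Y → . Y X Y] }  — shift
  I4: { [B → . c id], [T → . B id B], [T → . c Y], [T → . d T id], [T → d . T id] }  — shift
  I5: { [T → d T . id] }  — shift
  I6: { [T → d T id .] }  — reduce
  I7: { [B → . c id], [Y → X . B T] }  — shift
  I8: { [T → c Y .], [X → . c id d], [X → . id c], [Y → Y . X Y] }  — shift, reduce
  I9: { [X → c . id d] }  — shift
  I10: { [B → c id .], [X → id . c] }  — shift, reduce
  I11: { [X → id c .] }  — reduce
  I12: { [X → c id . d] }  — shift
  I13: { [X → c id d .] }  — reduce
  I14: { [X → . c id d], [X → . id c], [Y → . X B T], [Y → . Y X Y], [Y → Y X . Y] }  — shift
  I15: { [X → id . c] }  — shift
  I16: { [X → . c id d], [X → . id c], [Y → Y . X Y], [Y → Y X Y .] }  — shift, reduce
  I17: { [B → . c id], [T → . B id B], [T → . c Y], [T → . d T id], [Y → X B . T] }  — shift
  I18: { [B → c . id] }  — shift
  I19: { [B → c id .] }  — reduce
  I20: { [Y → X B T .] }  — reduce
  I21: { [B → . c id], [T → B id . B] }  — shift
  I22: { [T → B id B .] }  — reduce

Conflict in state I8:
  Shift-reduce conflict between [T → c Y .] and [X → . c id d]
So the grammar is NOT LR(0).

Answer: No. Shift-reduce conflict between [T → c Y .] and [X → . c id d]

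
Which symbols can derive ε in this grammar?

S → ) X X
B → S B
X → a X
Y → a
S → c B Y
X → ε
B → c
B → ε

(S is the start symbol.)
{ 'B', 'X' }

ε-productions: X → ε, B → ε
So X, B are immediately nullable.
No further non-terminal can be added: every production for the remaining non-terminals contains a terminal or a non-nullable non-terminal.
Nullable = { 'B', 'X' }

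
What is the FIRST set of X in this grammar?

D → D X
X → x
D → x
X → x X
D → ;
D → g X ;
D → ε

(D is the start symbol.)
{ 'x' }

From X → x:
  - x is a terminal: add 'x' and stop
From X → x X:
  - x is a terminal: add 'x' and stop

Collecting: FIRST(X) = { 'x' }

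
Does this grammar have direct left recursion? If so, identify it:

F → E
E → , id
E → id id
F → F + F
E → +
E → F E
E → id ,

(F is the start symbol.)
Direct left recursion occurs when N → N α for some non-terminal N (the right-hand side begins with the left-hand side itself).

F → E: starts with E
E → , id: starts with ','
E → id id: starts with id
F → F + F: LEFT RECURSIVE (starts with F)
E → +: starts with '+'
E → F E: starts with F
E → id ,: starts with id

The grammar has direct left recursion on: F.

Answer: Yes, F is left-recursive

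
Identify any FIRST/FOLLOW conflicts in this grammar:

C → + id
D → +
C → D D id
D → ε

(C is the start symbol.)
A FIRST/FOLLOW conflict occurs when a non-terminal N has a nullable alternative N → β (β ⇒* ε) and another alternative N → α with FIRST(α) ∩ FOLLOW(N) ≠ ∅: on such a lookahead the parser cannot decide between expanding α and letting N vanish via β.

Nullable non-terminals: D.

D: nullable alternative(s) D → ε; FOLLOW(D) = { '+', 'id' }
  D → +: FIRST \ {ε} = { '+' } — overlaps FOLLOW(D) on { '+' }: CONFLICT
  D → ε: FIRST \ {ε} = { } — this is the only nullable alternative, skip

C has no nullable alternative, so no FIRST/FOLLOW check is needed there.

So the grammar has 1 FIRST/FOLLOW conflict (marked CONFLICT above).

Answer: Yes. D → '+' with FOLLOW(D) on { '+' }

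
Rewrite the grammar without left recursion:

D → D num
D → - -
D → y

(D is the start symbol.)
D → - - D'
D → y D'
D' → num D'
D' → ε

D is directly left-recursive. The standard transformation for
  A → A α₁ | ... | A α_m | β₁ | ... | β_n
is
  A  → β₁ A' | ... | β_n A'
  A' → α₁ A' | ... | α_m A' | ε

D → - - becomes D → - - D'
D → y becomes D → y D'
D → D num becomes D' → num D'
Add D' → ε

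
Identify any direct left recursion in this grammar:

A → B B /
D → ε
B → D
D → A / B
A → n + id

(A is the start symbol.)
No direct left recursion

A → B B /: starts with B
D → ε: starts with ε
B → D: starts with D
D → A / B: starts with A
A → n + id: starts with n

No direct left recursion found.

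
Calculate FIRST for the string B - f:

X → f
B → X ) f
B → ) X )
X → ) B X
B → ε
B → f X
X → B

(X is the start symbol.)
FIRST sets of the non-terminals involved (from the grammar, by fixed-point iteration):
  FIRST(B) = { ')', 'f', ε }

To compute FIRST(B - f), process the symbols left to right:
Symbol B is a non-terminal. Add FIRST(B) \ {ε} = { ')', 'f' }
B is nullable (ε ∈ FIRST(B)), continue to the next symbol.
Symbol - is a terminal. Add '-' and stop.
FIRST(B - f) = { ')', '-', 'f' }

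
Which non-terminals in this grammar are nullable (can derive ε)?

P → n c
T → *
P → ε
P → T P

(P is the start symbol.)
{ 'P' }

ε-productions: P → ε
So P is immediately nullable.
No further non-terminal can be added: every production for the remaining non-terminals contains a terminal or a non-nullable non-terminal.
Nullable = { 'P' }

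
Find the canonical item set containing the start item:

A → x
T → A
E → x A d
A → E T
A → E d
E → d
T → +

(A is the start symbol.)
First, augment the grammar with A' → A
I₀ = CLOSURE({ [A' → . A] }):
  [A' → . A] has the dot before A: add [A → . x], [A → . E T], [A → . E d]
  [A → . E T] has the dot before E: add [E → . x A d], [E → . d]
No further items can be added.

I₀ = { [A → . E T], [A → . E d], [A → . x], [A' → . A], [E → . d], [E → . x A d] }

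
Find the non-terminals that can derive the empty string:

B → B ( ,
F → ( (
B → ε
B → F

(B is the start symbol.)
ε-productions: B → ε
So B is immediately nullable.
No further non-terminal can be added: every production for the remaining non-terminals contains a terminal or a non-nullable non-terminal.
Nullable = { 'B' }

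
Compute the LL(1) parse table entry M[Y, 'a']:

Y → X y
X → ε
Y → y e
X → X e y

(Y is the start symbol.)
Empty (error entry)

To find M[Y, 'a'], we find productions for Y where 'a' is in the predict set (PREDICT(N → α) = (FIRST(α) \ {ε}) ∪ (FOLLOW(N) if α ⇒* ε)).

Relevant sets:
  FIRST(X) = { 'e', ε }

Y → X y: PREDICT = { 'e', 'y' }
Y → y e: PREDICT = { 'y' }

M[Y, 'a'] is empty (no production applies)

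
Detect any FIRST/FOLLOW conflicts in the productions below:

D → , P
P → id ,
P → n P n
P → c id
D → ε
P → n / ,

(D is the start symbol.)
No FIRST/FOLLOW conflicts.

Nullable non-terminals: D.

D: nullable alternative(s) D → ε; FOLLOW(D) = { $ }
  D → , P: FIRST \ {ε} = { ',' } — disjoint from FOLLOW(D)
  D → ε: FIRST \ {ε} = { } — this is the only nullable alternative, skip

P has no nullable alternative, so no FIRST/FOLLOW check is needed there.

No FIRST/FOLLOW conflicts found.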